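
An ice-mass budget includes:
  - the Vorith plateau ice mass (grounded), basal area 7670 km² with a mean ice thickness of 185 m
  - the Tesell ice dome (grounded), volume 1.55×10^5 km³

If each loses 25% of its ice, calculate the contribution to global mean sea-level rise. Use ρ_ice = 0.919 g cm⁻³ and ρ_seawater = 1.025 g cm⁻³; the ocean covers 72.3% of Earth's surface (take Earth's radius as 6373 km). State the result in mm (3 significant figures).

≈ 95.0 mm

Vorith: ice volume = 7670 km² × 185 m = 1419 km³; 0.25 × 1419 × (919/1025) = 318.1 km³ of water.
Tesell: 0.25 × 1.55×10^5 km³ × (919/1025) = 3.474×10^4 km³ of water.
Total added water ≈ 3.506×10^13 m³ over 3.69×10^14 m² → Δh = 0.0950 m = 95.0 mm.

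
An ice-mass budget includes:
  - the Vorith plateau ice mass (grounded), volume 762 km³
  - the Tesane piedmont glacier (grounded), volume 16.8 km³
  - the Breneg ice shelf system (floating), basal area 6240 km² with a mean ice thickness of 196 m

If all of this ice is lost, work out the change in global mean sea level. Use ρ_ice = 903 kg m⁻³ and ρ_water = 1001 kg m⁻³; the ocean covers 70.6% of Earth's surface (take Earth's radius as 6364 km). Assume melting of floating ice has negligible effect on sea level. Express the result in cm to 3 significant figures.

≈ 0.196 cm

Vorith: 762 km³ × (903/1001) = 687.4 km³ of water.
Tesane: 16.8 km³ × (903/1001) = 15.16 km³ of water.
The Breneg ice shelf system is floating and already displaces its own weight of water, so its melt adds essentially nothing to sea level.
Total added water ≈ 7.026×10^11 m³ over 3.59×10^14 m² → Δh = 1.96×10^-3 m = 0.196 cm.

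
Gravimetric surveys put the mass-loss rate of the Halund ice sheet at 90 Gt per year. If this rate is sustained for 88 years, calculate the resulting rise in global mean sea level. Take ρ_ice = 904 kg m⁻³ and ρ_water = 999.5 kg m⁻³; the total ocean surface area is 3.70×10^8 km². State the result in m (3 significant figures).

≈ 0.0214 m

Total mass lost = 90 Gt/yr × 88 yr = 7920 Gt = 7.920×10^15 kg.
ρ_w = 999.5 kg m⁻³, so water volume = 7.920×10^15 / 999.5 = 7.924×10^12 m³.
Δh = 7.924×10^12 / 3.70×10^14 = 0.0214 m.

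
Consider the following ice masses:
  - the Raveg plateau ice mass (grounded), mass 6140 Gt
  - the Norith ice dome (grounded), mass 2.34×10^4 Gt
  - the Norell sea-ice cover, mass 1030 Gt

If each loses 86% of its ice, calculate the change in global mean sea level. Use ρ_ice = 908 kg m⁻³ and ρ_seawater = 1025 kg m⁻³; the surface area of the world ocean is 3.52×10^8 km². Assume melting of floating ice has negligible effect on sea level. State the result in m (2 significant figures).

Raveg: 0.86 × 6140 Gt = 5.280×10^15 kg; dividing by ρ_w = 1025 kg m⁻³ gives 5.152×10^12 m³ of water.
Norith: 0.86 × 2.34×10^4 Gt = 2.012×10^16 kg; dividing by ρ_w = 1025 kg m⁻³ gives 1.963×10^13 m³ of water.
The Norell sea-ice cover is floating and already displaces its own weight of water, so its melt adds essentially nothing to sea level.
Total added water ≈ 2.478×10^13 m³ over 3.52×10^14 m² → Δh = 0.0704 m.

≈ 0.070 m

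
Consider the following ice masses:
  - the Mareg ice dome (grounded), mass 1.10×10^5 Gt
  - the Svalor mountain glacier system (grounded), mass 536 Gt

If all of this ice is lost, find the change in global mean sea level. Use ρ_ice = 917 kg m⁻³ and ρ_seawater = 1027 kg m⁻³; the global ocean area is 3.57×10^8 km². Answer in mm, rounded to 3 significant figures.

≈ 301 mm

Mareg: 1.10×10^5 Gt = 1.100×10^17 kg; dividing by ρ_w = 1027 kg m⁻³ gives 1.071×10^14 m³ of water.
Svalor: 536 Gt = 5.360×10^14 kg; dividing by ρ_w = 1027 kg m⁻³ gives 5.219×10^11 m³ of water.
Total added water ≈ 1.076×10^14 m³ over 3.57×10^14 m² → Δh = 0.301 m = 301 mm.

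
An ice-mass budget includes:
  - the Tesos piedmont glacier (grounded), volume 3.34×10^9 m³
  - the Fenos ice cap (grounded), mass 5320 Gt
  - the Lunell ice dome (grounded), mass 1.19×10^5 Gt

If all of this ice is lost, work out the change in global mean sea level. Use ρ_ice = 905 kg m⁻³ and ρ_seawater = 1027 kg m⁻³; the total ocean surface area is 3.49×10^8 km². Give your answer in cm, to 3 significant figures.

≈ 34.7 cm

Tesos: 3.34×10^9 m³ × (905/1027) = 2.943×10^9 m³ of water.
Fenos: 5320 Gt = 5.320×10^15 kg; dividing by ρ_w = 1027 kg m⁻³ gives 5.180×10^12 m³ of water.
Lunell: 1.19×10^5 Gt = 1.190×10^17 kg; dividing by ρ_w = 1027 kg m⁻³ gives 1.159×10^14 m³ of water.
Total added water ≈ 1.211×10^14 m³ over 3.49×10^14 m² → Δh = 0.347 m = 34.7 cm.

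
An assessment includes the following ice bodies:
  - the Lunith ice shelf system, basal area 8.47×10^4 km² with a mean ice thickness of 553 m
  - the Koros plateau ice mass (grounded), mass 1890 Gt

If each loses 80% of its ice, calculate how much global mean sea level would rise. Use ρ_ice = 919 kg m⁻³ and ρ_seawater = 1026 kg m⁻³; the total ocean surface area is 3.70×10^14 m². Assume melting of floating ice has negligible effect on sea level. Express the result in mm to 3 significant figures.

≈ 3.98 mm

The Lunith ice shelf system is floating and already displaces its own weight of water, so its melt adds essentially nothing to sea level.
Koros: 0.8 × 1890 Gt = 1.512×10^15 kg; dividing by ρ_w = 1026 kg m⁻³ gives 1.474×10^12 m³ of water.
Total added water ≈ 1.474×10^12 m³ over 3.70×10^14 m² → Δh = 3.98×10^-3 m = 3.98 mm.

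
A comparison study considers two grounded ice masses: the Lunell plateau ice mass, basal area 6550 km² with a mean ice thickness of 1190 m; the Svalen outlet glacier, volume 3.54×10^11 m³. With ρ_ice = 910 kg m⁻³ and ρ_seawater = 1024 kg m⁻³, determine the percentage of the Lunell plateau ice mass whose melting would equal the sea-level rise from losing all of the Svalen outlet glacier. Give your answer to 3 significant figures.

≈ 4.54 %

Equal sea-level rise means equal mass of meltwater, i.e. equal mass of ice lost.
Ice mass of Svalen: 3.221×10^14 kg; ice mass of Lunell: 7.093×10^15 kg.
Fraction required = 3.221×10^14 / 7.093×10^15 = 0.0454 → 4.54 %.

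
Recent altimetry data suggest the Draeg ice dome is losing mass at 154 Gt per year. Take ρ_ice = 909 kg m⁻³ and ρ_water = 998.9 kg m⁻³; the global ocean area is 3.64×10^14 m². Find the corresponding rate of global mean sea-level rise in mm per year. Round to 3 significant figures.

ρ_w = 998.9 kg m⁻³. Annual water volume added = 154 Gt / ρ_w = 1.540×10^14 kg / 998.9 kg m⁻³ = 1.542×10^11 m³.
Δh per year = 1.542×10^11 / 3.64×10^14 = 4.24×10^-4 m = 0.424 mm.

≈ 0.424 mm/yr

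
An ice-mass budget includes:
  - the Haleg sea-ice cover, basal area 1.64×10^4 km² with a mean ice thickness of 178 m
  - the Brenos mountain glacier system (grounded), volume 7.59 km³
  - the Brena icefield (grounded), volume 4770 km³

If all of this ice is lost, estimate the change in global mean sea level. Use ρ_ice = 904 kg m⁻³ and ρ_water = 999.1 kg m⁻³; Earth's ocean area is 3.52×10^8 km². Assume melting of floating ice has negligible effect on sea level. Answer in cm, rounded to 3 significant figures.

The Haleg sea-ice cover is floating and already displaces its own weight of water, so its melt adds essentially nothing to sea level.
Brenos: 7.59 km³ × (904/999.1) = 6.868 km³ of water.
Brena: 4770 km³ × (904/999.1) = 4316 km³ of water.
Total added water ≈ 4.323×10^12 m³ over 3.52×10^14 m² → Δh = 0.0123 m = 1.23 cm.

≈ 1.23 cm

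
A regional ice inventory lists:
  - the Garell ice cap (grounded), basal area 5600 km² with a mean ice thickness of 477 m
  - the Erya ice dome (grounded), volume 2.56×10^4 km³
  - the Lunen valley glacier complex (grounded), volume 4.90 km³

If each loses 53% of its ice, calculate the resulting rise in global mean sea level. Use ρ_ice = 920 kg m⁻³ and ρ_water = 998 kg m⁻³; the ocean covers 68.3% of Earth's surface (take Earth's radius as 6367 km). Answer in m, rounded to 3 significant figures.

Garell: ice volume = 5600 km² × 477 m = 2671 km³; 0.53 × 2671 × (920/998) = 1305 km³ of water.
Erya: 0.53 × 2.56×10^4 km³ × (920/998) = 1.251×10^4 km³ of water.
Lunen: 0.53 × 4.90 km³ × (920/998) = 2.394 km³ of water.
Total added water ≈ 1.382×10^13 m³ over 3.48×10^14 m² → Δh = 0.0397 m.

≈ 0.0397 m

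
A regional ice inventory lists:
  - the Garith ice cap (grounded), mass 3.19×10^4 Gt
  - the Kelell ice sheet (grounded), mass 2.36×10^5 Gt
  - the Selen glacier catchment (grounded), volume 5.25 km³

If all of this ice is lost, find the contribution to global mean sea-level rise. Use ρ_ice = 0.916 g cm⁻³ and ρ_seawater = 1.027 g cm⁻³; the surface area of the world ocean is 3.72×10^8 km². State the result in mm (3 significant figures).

≈ 701 mm

Garith: 3.19×10^4 Gt = 3.190×10^16 kg; dividing by ρ_w = 1.027 g cm⁻³ = 1027 kg m⁻³ gives 3.106×10^13 m³ of water.
Kelell: 2.36×10^5 Gt = 2.360×10^17 kg; dividing by ρ_w = 1027 kg m⁻³ gives 2.298×10^14 m³ of water.
Selen: 5.25 km³ × (916/1027) = 4.683 km³ of water.
Total added water ≈ 2.609×10^14 m³ over 3.72×10^14 m² → Δh = 0.701 m = 701 mm.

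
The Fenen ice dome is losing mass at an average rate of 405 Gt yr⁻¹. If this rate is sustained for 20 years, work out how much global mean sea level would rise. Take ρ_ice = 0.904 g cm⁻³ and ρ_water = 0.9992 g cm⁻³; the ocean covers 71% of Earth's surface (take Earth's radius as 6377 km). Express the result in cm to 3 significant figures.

Total mass lost = 405 Gt/yr × 20 yr = 8100 Gt = 8.100×10^15 kg.
ρ_w = 0.9992 g cm⁻³ = 999.2 kg m⁻³, so water volume = 8.100×10^15 / 999.2 = 8.106×10^12 m³.
Δh = 8.106×10^12 / 3.63×10^14 = 0.0223 m = 2.23 cm.

≈ 2.23 cm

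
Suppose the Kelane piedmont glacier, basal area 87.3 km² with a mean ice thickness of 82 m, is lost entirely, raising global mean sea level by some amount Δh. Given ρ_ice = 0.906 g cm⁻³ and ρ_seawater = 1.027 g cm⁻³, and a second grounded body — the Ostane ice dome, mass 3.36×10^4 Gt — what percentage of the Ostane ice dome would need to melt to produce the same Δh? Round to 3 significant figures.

≈ 0.0193 %

Equal sea-level rise means equal mass of meltwater, i.e. equal mass of ice lost.
Ice mass of Kelane: 6.486×10^12 kg; ice mass of Ostane: 3.360×10^16 kg.
Fraction required = 6.486×10^12 / 3.360×10^16 = 1.93×10^-4 → 0.0193 %.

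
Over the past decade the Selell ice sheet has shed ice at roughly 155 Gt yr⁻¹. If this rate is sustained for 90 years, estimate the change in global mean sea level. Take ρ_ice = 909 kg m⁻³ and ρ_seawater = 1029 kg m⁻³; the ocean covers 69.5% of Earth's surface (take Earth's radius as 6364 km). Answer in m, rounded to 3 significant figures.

≈ 0.0383 m

Total mass lost = 155 Gt/yr × 90 yr = 1.395×10^4 Gt = 1.395×10^16 kg.
ρ_w = 1029 kg m⁻³, so water volume = 1.395×10^16 / 1029 = 1.356×10^13 m³.
Δh = 1.356×10^13 / 3.54×10^14 = 0.0383 m.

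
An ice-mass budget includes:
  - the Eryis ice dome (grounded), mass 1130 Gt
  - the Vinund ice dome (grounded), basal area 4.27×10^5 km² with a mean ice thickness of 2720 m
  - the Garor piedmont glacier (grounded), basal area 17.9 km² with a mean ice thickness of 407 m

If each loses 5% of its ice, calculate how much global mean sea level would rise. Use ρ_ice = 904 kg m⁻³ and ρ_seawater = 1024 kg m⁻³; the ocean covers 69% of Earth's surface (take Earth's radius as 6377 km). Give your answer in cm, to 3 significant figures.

≈ 14.6 cm

Eryis: 0.05 × 1130 Gt = 5.650×10^13 kg; dividing by ρ_w = 1024 kg m⁻³ gives 5.518×10^10 m³ of water.
Vinund: ice volume = 4.27×10^5 km² × 2720 m = 1.161×10^6 km³; 0.05 × 1.161×10^6 × (904/1024) = 5.127×10^4 km³ of water.
Garor: ice volume = 17.9 km² × 407 m = 7.285 km³; 0.05 × 7.285 × (904/1024) = 0.3216 km³ of water.
Total added water ≈ 5.132×10^13 m³ over 3.53×10^14 m² → Δh = 0.146 m = 14.6 cm.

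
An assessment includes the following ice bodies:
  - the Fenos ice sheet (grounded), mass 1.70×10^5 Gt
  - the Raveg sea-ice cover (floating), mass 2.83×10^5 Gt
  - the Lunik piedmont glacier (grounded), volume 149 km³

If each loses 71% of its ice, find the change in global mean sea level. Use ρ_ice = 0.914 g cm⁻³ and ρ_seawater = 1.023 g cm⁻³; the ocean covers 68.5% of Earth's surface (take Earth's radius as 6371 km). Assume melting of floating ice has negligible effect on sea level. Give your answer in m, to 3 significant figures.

≈ 0.338 m

Fenos: 0.71 × 1.70×10^5 Gt = 1.207×10^17 kg; dividing by ρ_w = 1.023 g cm⁻³ = 1023 kg m⁻³ gives 1.180×10^14 m³ of water.
The Raveg sea-ice cover is floating and already displaces its own weight of water, so its melt adds essentially nothing to sea level.
Lunik: 0.71 × 149 km³ × (914/1023) = 94.52 km³ of water.
Total added water ≈ 1.181×10^14 m³ over 3.49×10^14 m² → Δh = 0.338 m.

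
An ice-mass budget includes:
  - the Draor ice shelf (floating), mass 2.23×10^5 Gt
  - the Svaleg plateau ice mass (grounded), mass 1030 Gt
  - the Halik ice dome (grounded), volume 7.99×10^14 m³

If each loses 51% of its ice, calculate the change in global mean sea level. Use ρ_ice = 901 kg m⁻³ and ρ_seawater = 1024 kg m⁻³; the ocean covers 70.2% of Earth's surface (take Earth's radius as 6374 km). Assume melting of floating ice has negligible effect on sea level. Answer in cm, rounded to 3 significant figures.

≈ 100 cm

The Draor ice shelf is floating and already displaces its own weight of water, so its melt adds essentially nothing to sea level.
Svaleg: 0.51 × 1030 Gt = 5.253×10^14 kg; dividing by ρ_w = 1024 kg m⁻³ gives 5.130×10^11 m³ of water.
Halik: 0.51 × 7.99×10^14 m³ × (901/1024) = 3.585×10^14 m³ of water.
Total added water ≈ 3.591×10^14 m³ over 3.58×10^14 m² → Δh = 1.00 m = 100 cm.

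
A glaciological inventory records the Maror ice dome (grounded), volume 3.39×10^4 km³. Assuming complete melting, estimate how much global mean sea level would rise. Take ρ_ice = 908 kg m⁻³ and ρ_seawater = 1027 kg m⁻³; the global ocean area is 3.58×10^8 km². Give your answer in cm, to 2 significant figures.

Maror: 3.39×10^4 km³ × (908/1027) = 2.997×10^4 km³ of water.
Spread over 3.58×10^14 m² of ocean, Δh = 2.997×10^13 / 3.58×10^14 = 0.0837 m = 8.4 cm.

≈ 8.4 cm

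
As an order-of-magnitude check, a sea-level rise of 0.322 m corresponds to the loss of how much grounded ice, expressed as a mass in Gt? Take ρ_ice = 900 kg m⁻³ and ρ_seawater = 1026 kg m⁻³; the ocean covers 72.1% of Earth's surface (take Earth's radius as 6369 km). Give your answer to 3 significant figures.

Required water volume = Δh × A = 0.322 m × 3.68×10^14 m² = 1.183×10^14 m³.
ρ_w = 1026 kg m⁻³, so the mass of water = 1.183×10^14 m³ × 1026 kg m⁻³ = 1.214×10^17 kg = 1.21×10^5 Gt (and the same mass of ice, by conservation).

≈ 1.21×10^5 Gt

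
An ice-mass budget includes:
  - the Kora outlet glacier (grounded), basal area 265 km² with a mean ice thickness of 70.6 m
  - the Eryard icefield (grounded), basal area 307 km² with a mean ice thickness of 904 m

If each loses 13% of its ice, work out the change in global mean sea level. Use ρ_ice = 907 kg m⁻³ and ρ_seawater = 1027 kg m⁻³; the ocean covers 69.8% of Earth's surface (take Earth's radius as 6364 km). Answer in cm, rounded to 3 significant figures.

Kora: ice volume = 265 km² × 70.6 m = 18.71 km³; 0.13 × 18.71 × (907/1027) = 2.148 km³ of water.
Eryard: ice volume = 307 km² × 904 m = 277.5 km³; 0.13 × 277.5 × (907/1027) = 31.86 km³ of water.
Total added water ≈ 3.401×10^10 m³ over 3.55×10^14 m² → Δh = 9.57×10^-5 m = 9.57×10^-3 cm.

≈ 9.57×10^-3 cm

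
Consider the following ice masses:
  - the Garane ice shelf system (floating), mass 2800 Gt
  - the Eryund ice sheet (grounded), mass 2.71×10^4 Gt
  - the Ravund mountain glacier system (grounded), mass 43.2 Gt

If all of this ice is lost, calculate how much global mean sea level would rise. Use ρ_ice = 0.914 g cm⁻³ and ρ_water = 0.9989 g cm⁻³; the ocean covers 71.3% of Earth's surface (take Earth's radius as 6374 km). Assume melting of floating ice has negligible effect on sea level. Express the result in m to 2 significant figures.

The Garane ice shelf system is floating and already displaces its own weight of water, so its melt adds essentially nothing to sea level.
Eryund: 2.71×10^4 Gt = 2.710×10^16 kg; dividing by ρ_w = 0.9989 g cm⁻³ = 998.9 kg m⁻³ gives 2.713×10^13 m³ of water.
Ravund: 43.2 Gt = 4.320×10^13 kg; dividing by ρ_w = 998.9 kg m⁻³ gives 4.325×10^10 m³ of water.
Total added water ≈ 2.717×10^13 m³ over 3.64×10^14 m² → Δh = 0.0746 m.

≈ 0.075 m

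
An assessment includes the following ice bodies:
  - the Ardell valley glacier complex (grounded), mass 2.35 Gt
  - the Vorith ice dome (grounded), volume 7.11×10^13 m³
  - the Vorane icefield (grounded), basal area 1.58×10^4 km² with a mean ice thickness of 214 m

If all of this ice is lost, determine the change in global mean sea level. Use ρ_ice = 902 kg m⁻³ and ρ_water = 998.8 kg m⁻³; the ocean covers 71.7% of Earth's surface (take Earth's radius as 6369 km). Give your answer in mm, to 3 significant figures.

Ardell: 2.35 Gt = 2.350×10^12 kg; dividing by ρ_w = 998.8 kg m⁻³ gives 2.353×10^9 m³ of water.
Vorith: 7.11×10^13 m³ × (902/998.8) = 6.421×10^13 m³ of water.
Vorane: ice volume = 1.58×10^4 km² × 214 m = 3381 km³; 3381 × (902/998.8) = 3054 km³ of water.
Total added water ≈ 6.727×10^13 m³ over 3.65×10^14 m² → Δh = 0.184 m = 184 mm.

≈ 184 mm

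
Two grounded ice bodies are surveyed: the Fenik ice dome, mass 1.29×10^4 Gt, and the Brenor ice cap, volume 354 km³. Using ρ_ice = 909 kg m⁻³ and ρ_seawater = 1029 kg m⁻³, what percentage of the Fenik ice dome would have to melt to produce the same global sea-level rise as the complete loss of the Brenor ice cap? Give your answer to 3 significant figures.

≈ 2.49 %

Equal sea-level rise means equal mass of meltwater, i.e. equal mass of ice lost.
Ice mass of Brenor: 3.218×10^14 kg; ice mass of Fenik: 1.290×10^16 kg.
Fraction required = 3.218×10^14 / 1.290×10^16 = 0.0249 → 2.49 %.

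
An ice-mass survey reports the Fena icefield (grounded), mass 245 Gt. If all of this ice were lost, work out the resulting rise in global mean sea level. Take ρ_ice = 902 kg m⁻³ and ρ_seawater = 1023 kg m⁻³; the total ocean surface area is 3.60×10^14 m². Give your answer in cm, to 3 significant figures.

Fena: 245 Gt = 2.450×10^14 kg; dividing by ρ_w = 1023 kg m⁻³ gives 2.395×10^11 m³ of water.
Spread over 3.60×10^14 m² of ocean, Δh = 2.395×10^11 / 3.60×10^14 = 6.65×10^-4 m = 0.0665 cm.

≈ 0.0665 cm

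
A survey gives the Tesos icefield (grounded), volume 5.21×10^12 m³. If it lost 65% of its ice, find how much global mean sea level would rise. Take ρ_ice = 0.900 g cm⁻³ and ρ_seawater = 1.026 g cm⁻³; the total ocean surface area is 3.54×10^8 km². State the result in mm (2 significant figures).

≈ 8.4 mm

Tesos: 0.65 × 5.21×10^12 m³ × (900/1026) = 2.971×10^12 m³ of water.
Spread over 3.54×10^14 m² of ocean, Δh = 2.971×10^12 / 3.54×10^14 = 8.39×10^-3 m = 8.4 mm.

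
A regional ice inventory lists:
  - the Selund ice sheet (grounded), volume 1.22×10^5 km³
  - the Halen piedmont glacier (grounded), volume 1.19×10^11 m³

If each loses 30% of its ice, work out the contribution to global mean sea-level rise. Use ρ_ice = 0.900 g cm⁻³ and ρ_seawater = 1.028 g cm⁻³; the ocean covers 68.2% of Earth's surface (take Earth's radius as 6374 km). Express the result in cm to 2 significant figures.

Selund: 0.3 × 1.22×10^5 km³ × (900/1028) = 3.204×10^4 km³ of water.
Halen: 0.3 × 1.19×10^11 m³ × (900/1028) = 3.125×10^10 m³ of water.
Total added water ≈ 3.207×10^13 m³ over 3.48×10^14 m² → Δh = 0.0921 m = 9.2 cm.

≈ 9.2 cm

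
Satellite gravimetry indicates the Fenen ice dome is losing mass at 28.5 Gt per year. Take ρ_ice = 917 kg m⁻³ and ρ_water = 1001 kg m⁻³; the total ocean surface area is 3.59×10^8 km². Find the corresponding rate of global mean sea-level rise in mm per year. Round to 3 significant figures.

≈ 0.0793 mm/yr

ρ_w = 1001 kg m⁻³. Annual water volume added = 28.5 Gt / ρ_w = 2.850×10^13 kg / 1001 kg m⁻³ = 2.847×10^10 m³.
Δh per year = 2.847×10^10 / 3.59×10^14 = 7.93×10^-5 m = 0.0793 mm.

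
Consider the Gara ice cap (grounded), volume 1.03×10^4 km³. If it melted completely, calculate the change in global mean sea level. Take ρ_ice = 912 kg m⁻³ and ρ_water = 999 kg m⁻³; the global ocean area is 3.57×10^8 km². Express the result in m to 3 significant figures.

Gara: 1.03×10^4 km³ × (912/999) = 9403 km³ of water.
Spread over 3.57×10^14 m² of ocean, Δh = 9.403×10^12 / 3.57×10^14 = 0.0263 m.

≈ 0.0263 m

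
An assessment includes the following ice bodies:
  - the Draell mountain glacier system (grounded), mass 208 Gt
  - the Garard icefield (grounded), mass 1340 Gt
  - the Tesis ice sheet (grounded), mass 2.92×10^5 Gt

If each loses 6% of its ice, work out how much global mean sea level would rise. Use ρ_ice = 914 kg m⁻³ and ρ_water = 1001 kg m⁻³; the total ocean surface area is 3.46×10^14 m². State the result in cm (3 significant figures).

Draell: 0.06 × 208 Gt = 1.248×10^13 kg; dividing by ρ_w = 1001 kg m⁻³ gives 1.247×10^10 m³ of water.
Garard: 0.06 × 1340 Gt = 8.040×10^13 kg; dividing by ρ_w = 1001 kg m⁻³ gives 8.032×10^10 m³ of water.
Tesis: 0.06 × 2.92×10^5 Gt = 1.752×10^16 kg; dividing by ρ_w = 1001 kg m⁻³ gives 1.750×10^13 m³ of water.
Total added water ≈ 1.760×10^13 m³ over 3.46×10^14 m² → Δh = 0.0509 m = 5.09 cm.

≈ 5.09 cm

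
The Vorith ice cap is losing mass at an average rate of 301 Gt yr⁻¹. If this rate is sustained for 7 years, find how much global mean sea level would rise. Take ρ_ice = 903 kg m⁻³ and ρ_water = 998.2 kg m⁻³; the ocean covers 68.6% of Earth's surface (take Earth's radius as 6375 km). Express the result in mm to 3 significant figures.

Total mass lost = 301 Gt/yr × 7 yr = 2107 Gt = 2.107×10^15 kg.
ρ_w = 998.2 kg m⁻³, so water volume = 2.107×10^15 / 998.2 = 2.111×10^12 m³.
Δh = 2.111×10^12 / 3.50×10^14 = 6.02×10^-3 m = 6.02 mm.

≈ 6.02 mm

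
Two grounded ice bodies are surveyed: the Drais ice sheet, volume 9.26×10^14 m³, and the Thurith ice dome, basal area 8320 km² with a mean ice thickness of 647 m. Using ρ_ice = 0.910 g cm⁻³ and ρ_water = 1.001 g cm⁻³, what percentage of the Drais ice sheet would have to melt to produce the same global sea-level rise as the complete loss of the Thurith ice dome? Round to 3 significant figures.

≈ 0.581 %

Equal sea-level rise means equal mass of meltwater, i.e. equal mass of ice lost.
Ice mass of Thurith: 4.899×10^15 kg; ice mass of Drais: 8.427×10^17 kg.
Fraction required = 4.899×10^15 / 8.427×10^17 = 5.81×10^-3 → 0.581 %.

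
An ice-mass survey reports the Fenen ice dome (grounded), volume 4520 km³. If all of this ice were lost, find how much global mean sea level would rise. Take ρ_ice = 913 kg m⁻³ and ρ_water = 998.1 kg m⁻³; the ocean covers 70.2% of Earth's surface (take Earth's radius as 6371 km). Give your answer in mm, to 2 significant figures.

Fenen: 4520 km³ × (913/998.1) = 4135 km³ of water.
Spread over 3.58×10^14 m² of ocean, Δh = 4.135×10^12 / 3.58×10^14 = 0.0115 m = 12 mm.

≈ 12 mm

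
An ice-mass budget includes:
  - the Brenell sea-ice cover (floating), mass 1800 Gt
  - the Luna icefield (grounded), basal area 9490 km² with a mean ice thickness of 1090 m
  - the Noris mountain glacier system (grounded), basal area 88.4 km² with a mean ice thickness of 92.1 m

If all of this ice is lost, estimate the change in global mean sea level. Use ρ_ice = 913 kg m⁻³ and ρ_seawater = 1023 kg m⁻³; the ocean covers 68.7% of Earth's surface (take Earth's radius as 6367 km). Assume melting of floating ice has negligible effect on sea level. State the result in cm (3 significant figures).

The Brenell sea-ice cover is floating and already displaces its own weight of water, so its melt adds essentially nothing to sea level.
Luna: ice volume = 9490 km² × 1090 m = 1.034×10^4 km³; 1.034×10^4 × (913/1023) = 9232 km³ of water.
Noris: ice volume = 88.4 km² × 92.1 m = 8.142 km³; 8.142 × (913/1023) = 7.266 km³ of water.
Total added water ≈ 9.239×10^12 m³ over 3.50×10^14 m² → Δh = 0.0264 m = 2.64 cm.

≈ 2.64 cm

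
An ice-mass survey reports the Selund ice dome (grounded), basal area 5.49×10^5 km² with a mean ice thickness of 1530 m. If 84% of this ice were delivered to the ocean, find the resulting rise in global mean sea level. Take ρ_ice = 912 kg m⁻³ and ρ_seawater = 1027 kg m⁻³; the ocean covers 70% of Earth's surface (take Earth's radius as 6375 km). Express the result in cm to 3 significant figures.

≈ 175 cm

Selund: ice volume = 5.49×10^5 km² × 1530 m = 8.400×10^5 km³; 0.84 × 8.400×10^5 × (912/1027) = 6.266×10^5 km³ of water.
Spread over 3.57×10^14 m² of ocean, Δh = 6.266×10^14 / 3.57×10^14 = 1.75 m = 175 cm.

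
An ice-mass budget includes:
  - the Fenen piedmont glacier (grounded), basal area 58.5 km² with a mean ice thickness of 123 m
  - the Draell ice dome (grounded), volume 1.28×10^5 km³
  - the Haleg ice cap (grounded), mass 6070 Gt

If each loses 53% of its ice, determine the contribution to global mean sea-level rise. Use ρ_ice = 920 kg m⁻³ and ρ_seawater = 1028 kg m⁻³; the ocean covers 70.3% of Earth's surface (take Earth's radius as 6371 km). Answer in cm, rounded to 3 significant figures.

Fenen: ice volume = 58.5 km² × 123 m = 7.196 km³; 0.53 × 7.196 × (920/1028) = 3.413 km³ of water.
Draell: 0.53 × 1.28×10^5 km³ × (920/1028) = 6.071×10^4 km³ of water.
Haleg: 0.53 × 6070 Gt = 3.217×10^15 kg; dividing by ρ_w = 1028 kg m⁻³ gives 3.129×10^12 m³ of water.
Total added water ≈ 6.385×10^13 m³ over 3.59×10^14 m² → Δh = 0.178 m = 17.8 cm.

≈ 17.8 cm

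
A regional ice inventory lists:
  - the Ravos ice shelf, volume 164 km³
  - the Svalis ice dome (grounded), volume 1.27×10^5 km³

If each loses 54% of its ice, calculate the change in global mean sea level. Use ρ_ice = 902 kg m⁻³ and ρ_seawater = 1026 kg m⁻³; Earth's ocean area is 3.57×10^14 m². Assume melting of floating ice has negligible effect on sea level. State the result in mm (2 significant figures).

The Ravos ice shelf is floating and already displaces its own weight of water, so its melt adds essentially nothing to sea level.
Svalis: 0.54 × 1.27×10^5 km³ × (902/1026) = 6.029×10^4 km³ of water.
Total added water ≈ 6.029×10^13 m³ over 3.57×10^14 m² → Δh = 0.169 m = 170 mm.

≈ 170 mm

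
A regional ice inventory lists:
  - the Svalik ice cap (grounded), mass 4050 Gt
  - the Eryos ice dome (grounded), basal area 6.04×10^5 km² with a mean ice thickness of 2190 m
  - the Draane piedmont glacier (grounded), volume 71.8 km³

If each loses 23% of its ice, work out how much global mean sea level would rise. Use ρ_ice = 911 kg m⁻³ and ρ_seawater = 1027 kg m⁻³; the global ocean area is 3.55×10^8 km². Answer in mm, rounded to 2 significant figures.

Svalik: 0.23 × 4050 Gt = 9.315×10^14 kg; dividing by ρ_w = 1027 kg m⁻³ gives 9.070×10^11 m³ of water.
Eryos: ice volume = 6.04×10^5 km² × 2190 m = 1.323×10^6 km³; 0.23 × 1.323×10^6 × (911/1027) = 2.699×10^5 km³ of water.
Draane: 0.23 × 71.8 km³ × (911/1027) = 14.65 km³ of water.
Total added water ≈ 2.708×10^14 m³ over 3.55×10^14 m² → Δh = 0.763 m = 760 mm.

≈ 760 mm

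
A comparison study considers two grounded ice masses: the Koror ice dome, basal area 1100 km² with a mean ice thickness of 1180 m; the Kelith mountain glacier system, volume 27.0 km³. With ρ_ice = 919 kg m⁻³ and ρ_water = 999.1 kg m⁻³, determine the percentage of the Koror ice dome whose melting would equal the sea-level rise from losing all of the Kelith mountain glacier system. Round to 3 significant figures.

Equal sea-level rise means equal mass of meltwater, i.e. equal mass of ice lost.
Ice mass of Kelith: 2.481×10^13 kg; ice mass of Koror: 1.193×10^15 kg.
Fraction required = 2.481×10^13 / 1.193×10^15 = 0.0208 → 2.08 %.

≈ 2.08 %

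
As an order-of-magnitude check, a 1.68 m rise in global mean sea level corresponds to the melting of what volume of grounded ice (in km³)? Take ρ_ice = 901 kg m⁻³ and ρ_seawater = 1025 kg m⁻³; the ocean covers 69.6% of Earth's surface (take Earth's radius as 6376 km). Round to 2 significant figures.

Required water volume = Δh × A = 1.68 m × 3.56×10^14 m² = 5.973×10^14 m³ = 5.973×10^5 km³.
Ice volume = water volume × ρ_w/ρ_ice = 5.973×10^5 × 1025/901 = 6.8×10^5 km³.

≈ 6.8×10^5 km³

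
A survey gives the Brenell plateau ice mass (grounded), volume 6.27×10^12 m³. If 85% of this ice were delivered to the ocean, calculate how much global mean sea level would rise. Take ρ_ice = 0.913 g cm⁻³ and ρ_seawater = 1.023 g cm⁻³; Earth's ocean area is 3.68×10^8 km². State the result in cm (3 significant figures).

Brenell: 0.85 × 6.27×10^12 m³ × (913/1023) = 4.756×10^12 m³ of water.
Spread over 3.68×10^14 m² of ocean, Δh = 4.756×10^12 / 3.68×10^14 = 0.0129 m = 1.29 cm.

≈ 1.29 cm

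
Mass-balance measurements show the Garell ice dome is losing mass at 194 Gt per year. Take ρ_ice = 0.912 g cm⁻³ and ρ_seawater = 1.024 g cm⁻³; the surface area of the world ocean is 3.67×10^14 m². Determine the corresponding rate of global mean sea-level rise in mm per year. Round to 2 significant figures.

ρ_w = 1.024 g cm⁻³ = 1024 kg m⁻³. Annual water volume added = 194 Gt / ρ_w = 1.940×10^14 kg / 1024 kg m⁻³ = 1.895×10^11 m³.
Δh per year = 1.895×10^11 / 3.67×10^14 = 5.16×10^-4 m = 0.52 mm.

≈ 0.52 mm/yr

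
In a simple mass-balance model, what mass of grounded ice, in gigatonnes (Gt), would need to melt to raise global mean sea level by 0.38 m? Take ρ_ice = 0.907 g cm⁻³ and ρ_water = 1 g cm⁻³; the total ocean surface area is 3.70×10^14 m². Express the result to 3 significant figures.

≈ 1.41×10^5 Gt

Required water volume = Δh × A = 0.38 m × 3.70×10^14 m² = 1.406×10^14 m³.
ρ_w = 1 g cm⁻³ = 1000 kg m⁻³, so the mass of water = 1.406×10^14 m³ × 1000 kg m⁻³ = 1.406×10^17 kg = 1.41×10^5 Gt (and the same mass of ice, by conservation).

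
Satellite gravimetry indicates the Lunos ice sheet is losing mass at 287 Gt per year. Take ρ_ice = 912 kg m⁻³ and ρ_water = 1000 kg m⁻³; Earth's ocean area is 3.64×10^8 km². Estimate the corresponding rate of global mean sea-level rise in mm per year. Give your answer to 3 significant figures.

ρ_w = 1000 kg m⁻³. Annual water volume added = 287 Gt / ρ_w = 2.870×10^14 kg / 1000 kg m⁻³ = 2.870×10^11 m³.
Δh per year = 2.870×10^11 / 3.64×10^14 = 7.88×10^-4 m = 0.788 mm.

≈ 0.788 mm/yr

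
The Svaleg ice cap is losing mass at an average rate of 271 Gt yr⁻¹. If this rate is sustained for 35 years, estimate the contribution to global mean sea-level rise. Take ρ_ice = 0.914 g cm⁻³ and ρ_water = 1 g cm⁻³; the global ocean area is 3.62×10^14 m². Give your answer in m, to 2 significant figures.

Total mass lost = 271 Gt/yr × 35 yr = 9485 Gt = 9.485×10^15 kg.
ρ_w = 1 g cm⁻³ = 1000 kg m⁻³, so water volume = 9.485×10^15 / 1000 = 9.485×10^12 m³.
Δh = 9.485×10^12 / 3.62×10^14 = 0.0262 m.

≈ 0.026 m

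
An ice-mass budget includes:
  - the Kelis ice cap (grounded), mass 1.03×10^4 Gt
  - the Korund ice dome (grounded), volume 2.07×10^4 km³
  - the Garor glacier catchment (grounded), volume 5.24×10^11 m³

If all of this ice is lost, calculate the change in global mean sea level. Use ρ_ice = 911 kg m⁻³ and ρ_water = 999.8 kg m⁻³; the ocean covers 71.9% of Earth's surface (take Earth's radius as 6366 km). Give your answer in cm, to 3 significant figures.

Kelis: 1.03×10^4 Gt = 1.030×10^16 kg; dividing by ρ_w = 999.8 kg m⁻³ gives 1.030×10^13 m³ of water.
Korund: 2.07×10^4 km³ × (911/999.8) = 1.886×10^4 km³ of water.
Garor: 5.24×10^11 m³ × (911/999.8) = 4.775×10^11 m³ of water.
Total added water ≈ 2.964×10^13 m³ over 3.66×10^14 m² → Δh = 0.0810 m = 8.10 cm.

≈ 8.10 cm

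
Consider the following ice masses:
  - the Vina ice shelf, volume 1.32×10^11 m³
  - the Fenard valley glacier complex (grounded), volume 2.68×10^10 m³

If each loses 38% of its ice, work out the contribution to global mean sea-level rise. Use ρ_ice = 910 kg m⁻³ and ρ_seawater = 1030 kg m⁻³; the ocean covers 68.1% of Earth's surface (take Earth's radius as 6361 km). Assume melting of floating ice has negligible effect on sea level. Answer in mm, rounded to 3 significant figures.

The Vina ice shelf is floating and already displaces its own weight of water, so its melt adds essentially nothing to sea level.
Fenard: 0.38 × 2.68×10^10 m³ × (910/1030) = 8.998×10^9 m³ of water.
Total added water ≈ 8.998×10^9 m³ over 3.46×10^14 m² → Δh = 2.60×10^-5 m = 0.0260 mm.

≈ 0.0260 mm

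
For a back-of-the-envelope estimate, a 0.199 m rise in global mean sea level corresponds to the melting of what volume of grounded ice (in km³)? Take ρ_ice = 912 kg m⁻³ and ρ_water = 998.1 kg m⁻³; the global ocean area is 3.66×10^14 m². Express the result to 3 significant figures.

Required water volume = Δh × A = 0.199 m × 3.66×10^14 m² = 7.283×10^13 m³ = 7.283×10^4 km³.
Ice volume = water volume × ρ_w/ρ_ice = 7.283×10^4 × 998.1/912 = 7.97×10^4 km³.

≈ 7.97×10^4 km³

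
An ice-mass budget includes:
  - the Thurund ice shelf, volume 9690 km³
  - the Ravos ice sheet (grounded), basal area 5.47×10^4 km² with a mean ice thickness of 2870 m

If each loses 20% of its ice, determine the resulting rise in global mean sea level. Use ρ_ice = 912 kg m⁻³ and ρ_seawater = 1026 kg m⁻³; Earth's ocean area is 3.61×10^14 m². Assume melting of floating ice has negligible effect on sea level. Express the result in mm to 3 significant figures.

≈ 77.3 mm

The Thurund ice shelf is floating and already displaces its own weight of water, so its melt adds essentially nothing to sea level.
Ravos: ice volume = 5.47×10^4 km² × 2870 m = 1.570×10^5 km³; 0.2 × 1.570×10^5 × (912/1026) = 2.791×10^4 km³ of water.
Total added water ≈ 2.791×10^13 m³ over 3.61×10^14 m² → Δh = 0.0773 m = 77.3 mm.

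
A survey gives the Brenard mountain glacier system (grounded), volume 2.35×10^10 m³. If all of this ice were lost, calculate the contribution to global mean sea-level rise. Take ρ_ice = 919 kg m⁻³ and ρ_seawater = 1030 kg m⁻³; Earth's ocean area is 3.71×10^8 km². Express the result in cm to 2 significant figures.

≈ 5.7×10^-3 cm

Brenard: 2.35×10^10 m³ × (919/1030) = 2.097×10^10 m³ of water.
Spread over 3.71×10^14 m² of ocean, Δh = 2.097×10^10 / 3.71×10^14 = 5.65×10^-5 m = 5.7×10^-3 cm.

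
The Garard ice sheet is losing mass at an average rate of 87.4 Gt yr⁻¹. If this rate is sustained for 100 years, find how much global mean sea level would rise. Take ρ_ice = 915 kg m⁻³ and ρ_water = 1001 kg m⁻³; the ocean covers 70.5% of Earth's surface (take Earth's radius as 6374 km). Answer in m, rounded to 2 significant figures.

Total mass lost = 87.4 Gt/yr × 100 yr = 8740 Gt = 8.740×10^15 kg.
ρ_w = 1001 kg m⁻³, so water volume = 8.740×10^15 / 1001 = 8.731×10^12 m³.
Δh = 8.731×10^12 / 3.60×10^14 = 0.0243 m.

≈ 0.024 m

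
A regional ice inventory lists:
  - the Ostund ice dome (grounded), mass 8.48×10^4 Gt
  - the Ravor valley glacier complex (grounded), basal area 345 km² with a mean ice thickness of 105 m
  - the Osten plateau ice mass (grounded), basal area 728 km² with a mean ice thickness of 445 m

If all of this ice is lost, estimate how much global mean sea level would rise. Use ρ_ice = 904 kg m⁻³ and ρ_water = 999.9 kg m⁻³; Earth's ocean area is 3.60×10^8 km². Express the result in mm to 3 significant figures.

≈ 236 mm

Ostund: 8.48×10^4 Gt = 8.480×10^16 kg; dividing by ρ_w = 999.9 kg m⁻³ gives 8.481×10^13 m³ of water.
Ravor: ice volume = 345 km² × 105 m = 36.23 km³; 36.23 × (904/999.9) = 32.75 km³ of water.
Osten: ice volume = 728 km² × 445 m = 324.0 km³; 324.0 × (904/999.9) = 292.9 km³ of water.
Total added water ≈ 8.513×10^13 m³ over 3.60×10^14 m² → Δh = 0.236 m = 236 mm.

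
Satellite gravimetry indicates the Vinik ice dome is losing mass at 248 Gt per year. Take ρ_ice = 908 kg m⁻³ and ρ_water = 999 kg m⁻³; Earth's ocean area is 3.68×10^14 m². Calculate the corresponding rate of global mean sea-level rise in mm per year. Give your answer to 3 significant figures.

≈ 0.675 mm/yr

ρ_w = 999 kg m⁻³. Annual water volume added = 248 Gt / ρ_w = 2.480×10^14 kg / 999 kg m⁻³ = 2.482×10^11 m³.
Δh per year = 2.482×10^11 / 3.68×10^14 = 6.75×10^-4 m = 0.675 mm.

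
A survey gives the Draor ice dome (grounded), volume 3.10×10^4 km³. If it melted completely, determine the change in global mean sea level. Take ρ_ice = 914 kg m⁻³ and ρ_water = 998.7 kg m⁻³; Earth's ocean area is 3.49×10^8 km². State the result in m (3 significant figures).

Draor: 3.10×10^4 km³ × (914/998.7) = 2.837×10^4 km³ of water.
Spread over 3.49×10^14 m² of ocean, Δh = 2.837×10^13 / 3.49×10^14 = 0.0813 m.

≈ 0.0813 m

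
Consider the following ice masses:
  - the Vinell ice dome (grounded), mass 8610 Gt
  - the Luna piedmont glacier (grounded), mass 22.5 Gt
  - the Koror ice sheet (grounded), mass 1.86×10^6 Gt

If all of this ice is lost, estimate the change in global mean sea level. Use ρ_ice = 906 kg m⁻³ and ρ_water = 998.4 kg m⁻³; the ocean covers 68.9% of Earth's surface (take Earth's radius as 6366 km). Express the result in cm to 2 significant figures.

Vinell: 8610 Gt = 8.610×10^15 kg; dividing by ρ_w = 998.4 kg m⁻³ gives 8.624×10^12 m³ of water.
Luna: 22.5 Gt = 2.250×10^13 kg; dividing by ρ_w = 998.4 kg m⁻³ gives 2.254×10^10 m³ of water.
Koror: 1.86×10^6 Gt = 1.860×10^18 kg; dividing by ρ_w = 998.4 kg m⁻³ gives 1.863×10^15 m³ of water.
Total added water ≈ 1.872×10^15 m³ over 3.51×10^14 m² → Δh = 5.33 m = 530 cm.

≈ 530 cm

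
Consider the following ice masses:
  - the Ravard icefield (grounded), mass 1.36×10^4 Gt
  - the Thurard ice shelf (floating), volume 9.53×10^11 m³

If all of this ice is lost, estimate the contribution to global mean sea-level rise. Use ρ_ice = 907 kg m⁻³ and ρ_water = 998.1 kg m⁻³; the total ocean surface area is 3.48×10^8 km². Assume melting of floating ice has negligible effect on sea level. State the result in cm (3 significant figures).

Ravard: 1.36×10^4 Gt = 1.360×10^16 kg; dividing by ρ_w = 998.1 kg m⁻³ gives 1.363×10^13 m³ of water.
The Thurard ice shelf is floating and already displaces its own weight of water, so its melt adds essentially nothing to sea level.
Total added water ≈ 1.363×10^13 m³ over 3.48×10^14 m² → Δh = 0.0392 m = 3.92 cm.

≈ 3.92 cm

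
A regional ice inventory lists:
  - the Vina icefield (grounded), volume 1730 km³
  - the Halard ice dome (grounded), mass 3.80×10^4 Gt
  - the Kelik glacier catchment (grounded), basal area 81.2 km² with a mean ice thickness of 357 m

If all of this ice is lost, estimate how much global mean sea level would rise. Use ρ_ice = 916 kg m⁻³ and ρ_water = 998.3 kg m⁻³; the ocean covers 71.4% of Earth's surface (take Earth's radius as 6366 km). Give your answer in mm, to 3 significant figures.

≈ 109 mm

Vina: 1730 km³ × (916/998.3) = 1587 km³ of water.
Halard: 3.80×10^4 Gt = 3.800×10^16 kg; dividing by ρ_w = 998.3 kg m⁻³ gives 3.806×10^13 m³ of water.
Kelik: ice volume = 81.2 km² × 357 m = 28.99 km³; 28.99 × (916/998.3) = 26.60 km³ of water.
Total added water ≈ 3.968×10^13 m³ over 3.64×10^14 m² → Δh = 0.109 m = 109 mm.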